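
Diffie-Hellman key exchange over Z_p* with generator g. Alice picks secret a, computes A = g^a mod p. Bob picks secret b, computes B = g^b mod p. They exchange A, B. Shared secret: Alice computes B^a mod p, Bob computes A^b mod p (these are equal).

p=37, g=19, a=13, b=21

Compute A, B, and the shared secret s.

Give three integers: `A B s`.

Answer: 5 23 23

Derivation:
A = 19^13 mod 37  (bits of 13 = 1101)
  bit 0 = 1: r = r^2 * 19 mod 37 = 1^2 * 19 = 1*19 = 19
  bit 1 = 1: r = r^2 * 19 mod 37 = 19^2 * 19 = 28*19 = 14
  bit 2 = 0: r = r^2 mod 37 = 14^2 = 11
  bit 3 = 1: r = r^2 * 19 mod 37 = 11^2 * 19 = 10*19 = 5
  -> A = 5
B = 19^21 mod 37  (bits of 21 = 10101)
  bit 0 = 1: r = r^2 * 19 mod 37 = 1^2 * 19 = 1*19 = 19
  bit 1 = 0: r = r^2 mod 37 = 19^2 = 28
  bit 2 = 1: r = r^2 * 19 mod 37 = 28^2 * 19 = 7*19 = 22
  bit 3 = 0: r = r^2 mod 37 = 22^2 = 3
  bit 4 = 1: r = r^2 * 19 mod 37 = 3^2 * 19 = 9*19 = 23
  -> B = 23
s = B^a = 23^13 mod 37  (bits of 13 = 1101)
  bit 0 = 1: r = r^2 * 23 mod 37 = 1^2 * 23 = 1*23 = 23
  bit 1 = 1: r = r^2 * 23 mod 37 = 23^2 * 23 = 11*23 = 31
  bit 2 = 0: r = r^2 mod 37 = 31^2 = 36
  bit 3 = 1: r = r^2 * 23 mod 37 = 36^2 * 23 = 1*23 = 23
  -> s = B^a = 23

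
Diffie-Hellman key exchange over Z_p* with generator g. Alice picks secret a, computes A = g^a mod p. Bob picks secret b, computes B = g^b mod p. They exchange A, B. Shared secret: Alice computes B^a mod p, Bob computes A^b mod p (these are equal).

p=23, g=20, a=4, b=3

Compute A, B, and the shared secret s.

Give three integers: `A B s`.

A = 20^4 mod 23  (bits of 4 = 100)
  bit 0 = 1: r = r^2 * 20 mod 23 = 1^2 * 20 = 1*20 = 20
  bit 1 = 0: r = r^2 mod 23 = 20^2 = 9
  bit 2 = 0: r = r^2 mod 23 = 9^2 = 12
  -> A = 12
B = 20^3 mod 23  (bits of 3 = 11)
  bit 0 = 1: r = r^2 * 20 mod 23 = 1^2 * 20 = 1*20 = 20
  bit 1 = 1: r = r^2 * 20 mod 23 = 20^2 * 20 = 9*20 = 19
  -> B = 19
s = B^a = 19^4 mod 23  (bits of 4 = 100)
  bit 0 = 1: r = r^2 * 19 mod 23 = 1^2 * 19 = 1*19 = 19
  bit 1 = 0: r = r^2 mod 23 = 19^2 = 16
  bit 2 = 0: r = r^2 mod 23 = 16^2 = 3
  -> s = B^a = 3

Answer: 12 19 3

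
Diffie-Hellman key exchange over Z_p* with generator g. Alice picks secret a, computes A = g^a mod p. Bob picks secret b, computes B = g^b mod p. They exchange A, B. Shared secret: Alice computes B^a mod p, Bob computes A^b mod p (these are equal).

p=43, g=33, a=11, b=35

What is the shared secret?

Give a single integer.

Answer: 37

Derivation:
A = 33^11 mod 43  (bits of 11 = 1011)
  bit 0 = 1: r = r^2 * 33 mod 43 = 1^2 * 33 = 1*33 = 33
  bit 1 = 0: r = r^2 mod 43 = 33^2 = 14
  bit 2 = 1: r = r^2 * 33 mod 43 = 14^2 * 33 = 24*33 = 18
  bit 3 = 1: r = r^2 * 33 mod 43 = 18^2 * 33 = 23*33 = 28
  -> A = 28
B = 33^35 mod 43  (bits of 35 = 100011)
  bit 0 = 1: r = r^2 * 33 mod 43 = 1^2 * 33 = 1*33 = 33
  bit 1 = 0: r = r^2 mod 43 = 33^2 = 14
  bit 2 = 0: r = r^2 mod 43 = 14^2 = 24
  bit 3 = 0: r = r^2 mod 43 = 24^2 = 17
  bit 4 = 1: r = r^2 * 33 mod 43 = 17^2 * 33 = 31*33 = 34
  bit 5 = 1: r = r^2 * 33 mod 43 = 34^2 * 33 = 38*33 = 7
  -> B = 7
s = B^a = 7^11 mod 43  (bits of 11 = 1011)
  bit 0 = 1: r = r^2 * 7 mod 43 = 1^2 * 7 = 1*7 = 7
  bit 1 = 0: r = r^2 mod 43 = 7^2 = 6
  bit 2 = 1: r = r^2 * 7 mod 43 = 6^2 * 7 = 36*7 = 37
  bit 3 = 1: r = r^2 * 7 mod 43 = 37^2 * 7 = 36*7 = 37
  -> s = B^a = 37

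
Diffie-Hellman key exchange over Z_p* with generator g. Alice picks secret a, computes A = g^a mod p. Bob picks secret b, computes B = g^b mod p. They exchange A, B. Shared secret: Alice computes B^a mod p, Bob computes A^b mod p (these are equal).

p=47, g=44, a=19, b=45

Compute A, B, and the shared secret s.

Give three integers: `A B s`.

Answer: 29 31 13

Derivation:
A = 44^19 mod 47  (bits of 19 = 10011)
  bit 0 = 1: r = r^2 * 44 mod 47 = 1^2 * 44 = 1*44 = 44
  bit 1 = 0: r = r^2 mod 47 = 44^2 = 9
  bit 2 = 0: r = r^2 mod 47 = 9^2 = 34
  bit 3 = 1: r = r^2 * 44 mod 47 = 34^2 * 44 = 28*44 = 10
  bit 4 = 1: r = r^2 * 44 mod 47 = 10^2 * 44 = 6*44 = 29
  -> A = 29
B = 44^45 mod 47  (bits of 45 = 101101)
  bit 0 = 1: r = r^2 * 44 mod 47 = 1^2 * 44 = 1*44 = 44
  bit 1 = 0: r = r^2 mod 47 = 44^2 = 9
  bit 2 = 1: r = r^2 * 44 mod 47 = 9^2 * 44 = 34*44 = 39
  bit 3 = 1: r = r^2 * 44 mod 47 = 39^2 * 44 = 17*44 = 43
  bit 4 = 0: r = r^2 mod 47 = 43^2 = 16
  bit 5 = 1: r = r^2 * 44 mod 47 = 16^2 * 44 = 21*44 = 31
  -> B = 31
s = B^a = 31^19 mod 47  (bits of 19 = 10011)
  bit 0 = 1: r = r^2 * 31 mod 47 = 1^2 * 31 = 1*31 = 31
  bit 1 = 0: r = r^2 mod 47 = 31^2 = 21
  bit 2 = 0: r = r^2 mod 47 = 21^2 = 18
  bit 3 = 1: r = r^2 * 31 mod 47 = 18^2 * 31 = 42*31 = 33
  bit 4 = 1: r = r^2 * 31 mod 47 = 33^2 * 31 = 8*31 = 13
  -> s = B^a = 13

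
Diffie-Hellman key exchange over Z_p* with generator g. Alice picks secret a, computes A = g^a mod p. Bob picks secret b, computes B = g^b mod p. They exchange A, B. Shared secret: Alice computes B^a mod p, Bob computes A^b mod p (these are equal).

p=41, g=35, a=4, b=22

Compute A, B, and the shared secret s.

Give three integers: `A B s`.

A = 35^4 mod 41  (bits of 4 = 100)
  bit 0 = 1: r = r^2 * 35 mod 41 = 1^2 * 35 = 1*35 = 35
  bit 1 = 0: r = r^2 mod 41 = 35^2 = 36
  bit 2 = 0: r = r^2 mod 41 = 36^2 = 25
  -> A = 25
B = 35^22 mod 41  (bits of 22 = 10110)
  bit 0 = 1: r = r^2 * 35 mod 41 = 1^2 * 35 = 1*35 = 35
  bit 1 = 0: r = r^2 mod 41 = 35^2 = 36
  bit 2 = 1: r = r^2 * 35 mod 41 = 36^2 * 35 = 25*35 = 14
  bit 3 = 1: r = r^2 * 35 mod 41 = 14^2 * 35 = 32*35 = 13
  bit 4 = 0: r = r^2 mod 41 = 13^2 = 5
  -> B = 5
s = B^a = 5^4 mod 41  (bits of 4 = 100)
  bit 0 = 1: r = r^2 * 5 mod 41 = 1^2 * 5 = 1*5 = 5
  bit 1 = 0: r = r^2 mod 41 = 5^2 = 25
  bit 2 = 0: r = r^2 mod 41 = 25^2 = 10
  -> s = B^a = 10

Answer: 25 5 10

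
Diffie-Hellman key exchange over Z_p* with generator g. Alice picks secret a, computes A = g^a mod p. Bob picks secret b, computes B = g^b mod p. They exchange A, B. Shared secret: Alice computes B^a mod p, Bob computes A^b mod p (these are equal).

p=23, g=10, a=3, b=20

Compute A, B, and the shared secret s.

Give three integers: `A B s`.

Answer: 11 3 4

Derivation:
A = 10^3 mod 23  (bits of 3 = 11)
  bit 0 = 1: r = r^2 * 10 mod 23 = 1^2 * 10 = 1*10 = 10
  bit 1 = 1: r = r^2 * 10 mod 23 = 10^2 * 10 = 8*10 = 11
  -> A = 11
B = 10^20 mod 23  (bits of 20 = 10100)
  bit 0 = 1: r = r^2 * 10 mod 23 = 1^2 * 10 = 1*10 = 10
  bit 1 = 0: r = r^2 mod 23 = 10^2 = 8
  bit 2 = 1: r = r^2 * 10 mod 23 = 8^2 * 10 = 18*10 = 19
  bit 3 = 0: r = r^2 mod 23 = 19^2 = 16
  bit 4 = 0: r = r^2 mod 23 = 16^2 = 3
  -> B = 3
s = B^a = 3^3 mod 23  (bits of 3 = 11)
  bit 0 = 1: r = r^2 * 3 mod 23 = 1^2 * 3 = 1*3 = 3
  bit 1 = 1: r = r^2 * 3 mod 23 = 3^2 * 3 = 9*3 = 4
  -> s = B^a = 4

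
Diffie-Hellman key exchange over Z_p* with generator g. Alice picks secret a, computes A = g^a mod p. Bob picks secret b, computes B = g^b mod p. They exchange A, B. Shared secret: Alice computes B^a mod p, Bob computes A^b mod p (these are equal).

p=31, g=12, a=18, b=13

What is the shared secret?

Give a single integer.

Answer: 16

Derivation:
A = 12^18 mod 31  (bits of 18 = 10010)
  bit 0 = 1: r = r^2 * 12 mod 31 = 1^2 * 12 = 1*12 = 12
  bit 1 = 0: r = r^2 mod 31 = 12^2 = 20
  bit 2 = 0: r = r^2 mod 31 = 20^2 = 28
  bit 3 = 1: r = r^2 * 12 mod 31 = 28^2 * 12 = 9*12 = 15
  bit 4 = 0: r = r^2 mod 31 = 15^2 = 8
  -> A = 8
B = 12^13 mod 31  (bits of 13 = 1101)
  bit 0 = 1: r = r^2 * 12 mod 31 = 1^2 * 12 = 1*12 = 12
  bit 1 = 1: r = r^2 * 12 mod 31 = 12^2 * 12 = 20*12 = 23
  bit 2 = 0: r = r^2 mod 31 = 23^2 = 2
  bit 3 = 1: r = r^2 * 12 mod 31 = 2^2 * 12 = 4*12 = 17
  -> B = 17
s = B^a = 17^18 mod 31  (bits of 18 = 10010)
  bit 0 = 1: r = r^2 * 17 mod 31 = 1^2 * 17 = 1*17 = 17
  bit 1 = 0: r = r^2 mod 31 = 17^2 = 10
  bit 2 = 0: r = r^2 mod 31 = 10^2 = 7
  bit 3 = 1: r = r^2 * 17 mod 31 = 7^2 * 17 = 18*17 = 27
  bit 4 = 0: r = r^2 mod 31 = 27^2 = 16
  -> s = B^a = 16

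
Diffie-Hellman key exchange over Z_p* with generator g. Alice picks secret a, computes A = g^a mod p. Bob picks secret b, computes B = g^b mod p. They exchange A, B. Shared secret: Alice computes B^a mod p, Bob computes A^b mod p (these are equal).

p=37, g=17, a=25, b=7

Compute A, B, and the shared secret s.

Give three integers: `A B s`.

Answer: 22 15 2

Derivation:
A = 17^25 mod 37  (bits of 25 = 11001)
  bit 0 = 1: r = r^2 * 17 mod 37 = 1^2 * 17 = 1*17 = 17
  bit 1 = 1: r = r^2 * 17 mod 37 = 17^2 * 17 = 30*17 = 29
  bit 2 = 0: r = r^2 mod 37 = 29^2 = 27
  bit 3 = 0: r = r^2 mod 37 = 27^2 = 26
  bit 4 = 1: r = r^2 * 17 mod 37 = 26^2 * 17 = 10*17 = 22
  -> A = 22
B = 17^7 mod 37  (bits of 7 = 111)
  bit 0 = 1: r = r^2 * 17 mod 37 = 1^2 * 17 = 1*17 = 17
  bit 1 = 1: r = r^2 * 17 mod 37 = 17^2 * 17 = 30*17 = 29
  bit 2 = 1: r = r^2 * 17 mod 37 = 29^2 * 17 = 27*17 = 15
  -> B = 15
s = B^a = 15^25 mod 37  (bits of 25 = 11001)
  bit 0 = 1: r = r^2 * 15 mod 37 = 1^2 * 15 = 1*15 = 15
  bit 1 = 1: r = r^2 * 15 mod 37 = 15^2 * 15 = 3*15 = 8
  bit 2 = 0: r = r^2 mod 37 = 8^2 = 27
  bit 3 = 0: r = r^2 mod 37 = 27^2 = 26
  bit 4 = 1: r = r^2 * 15 mod 37 = 26^2 * 15 = 10*15 = 2
  -> s = B^a = 2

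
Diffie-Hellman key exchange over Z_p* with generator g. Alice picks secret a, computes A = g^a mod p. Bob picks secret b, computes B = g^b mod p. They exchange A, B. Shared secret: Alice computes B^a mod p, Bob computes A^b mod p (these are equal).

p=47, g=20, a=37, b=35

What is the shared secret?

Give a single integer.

Answer: 26

Derivation:
A = 20^37 mod 47  (bits of 37 = 100101)
  bit 0 = 1: r = r^2 * 20 mod 47 = 1^2 * 20 = 1*20 = 20
  bit 1 = 0: r = r^2 mod 47 = 20^2 = 24
  bit 2 = 0: r = r^2 mod 47 = 24^2 = 12
  bit 3 = 1: r = r^2 * 20 mod 47 = 12^2 * 20 = 3*20 = 13
  bit 4 = 0: r = r^2 mod 47 = 13^2 = 28
  bit 5 = 1: r = r^2 * 20 mod 47 = 28^2 * 20 = 32*20 = 29
  -> A = 29
B = 20^35 mod 47  (bits of 35 = 100011)
  bit 0 = 1: r = r^2 * 20 mod 47 = 1^2 * 20 = 1*20 = 20
  bit 1 = 0: r = r^2 mod 47 = 20^2 = 24
  bit 2 = 0: r = r^2 mod 47 = 24^2 = 12
  bit 3 = 0: r = r^2 mod 47 = 12^2 = 3
  bit 4 = 1: r = r^2 * 20 mod 47 = 3^2 * 20 = 9*20 = 39
  bit 5 = 1: r = r^2 * 20 mod 47 = 39^2 * 20 = 17*20 = 11
  -> B = 11
s = B^a = 11^37 mod 47  (bits of 37 = 100101)
  bit 0 = 1: r = r^2 * 11 mod 47 = 1^2 * 11 = 1*11 = 11
  bit 1 = 0: r = r^2 mod 47 = 11^2 = 27
  bit 2 = 0: r = r^2 mod 47 = 27^2 = 24
  bit 3 = 1: r = r^2 * 11 mod 47 = 24^2 * 11 = 12*11 = 38
  bit 4 = 0: r = r^2 mod 47 = 38^2 = 34
  bit 5 = 1: r = r^2 * 11 mod 47 = 34^2 * 11 = 28*11 = 26
  -> s = B^a = 26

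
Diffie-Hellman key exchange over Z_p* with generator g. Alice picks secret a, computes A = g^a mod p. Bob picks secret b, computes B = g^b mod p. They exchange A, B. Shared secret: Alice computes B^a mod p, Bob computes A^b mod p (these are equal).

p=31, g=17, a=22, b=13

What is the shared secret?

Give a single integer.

Answer: 14

Derivation:
A = 17^22 mod 31  (bits of 22 = 10110)
  bit 0 = 1: r = r^2 * 17 mod 31 = 1^2 * 17 = 1*17 = 17
  bit 1 = 0: r = r^2 mod 31 = 17^2 = 10
  bit 2 = 1: r = r^2 * 17 mod 31 = 10^2 * 17 = 7*17 = 26
  bit 3 = 1: r = r^2 * 17 mod 31 = 26^2 * 17 = 25*17 = 22
  bit 4 = 0: r = r^2 mod 31 = 22^2 = 19
  -> A = 19
B = 17^13 mod 31  (bits of 13 = 1101)
  bit 0 = 1: r = r^2 * 17 mod 31 = 1^2 * 17 = 1*17 = 17
  bit 1 = 1: r = r^2 * 17 mod 31 = 17^2 * 17 = 10*17 = 15
  bit 2 = 0: r = r^2 mod 31 = 15^2 = 8
  bit 3 = 1: r = r^2 * 17 mod 31 = 8^2 * 17 = 2*17 = 3
  -> B = 3
s = B^a = 3^22 mod 31  (bits of 22 = 10110)
  bit 0 = 1: r = r^2 * 3 mod 31 = 1^2 * 3 = 1*3 = 3
  bit 1 = 0: r = r^2 mod 31 = 3^2 = 9
  bit 2 = 1: r = r^2 * 3 mod 31 = 9^2 * 3 = 19*3 = 26
  bit 3 = 1: r = r^2 * 3 mod 31 = 26^2 * 3 = 25*3 = 13
  bit 4 = 0: r = r^2 mod 31 = 13^2 = 14
  -> s = B^a = 14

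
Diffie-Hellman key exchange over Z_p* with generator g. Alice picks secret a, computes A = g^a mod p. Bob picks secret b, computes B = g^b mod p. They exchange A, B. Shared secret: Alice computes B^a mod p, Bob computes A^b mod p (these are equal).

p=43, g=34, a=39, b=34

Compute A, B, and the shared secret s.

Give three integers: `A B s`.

Answer: 22 15 41

Derivation:
A = 34^39 mod 43  (bits of 39 = 100111)
  bit 0 = 1: r = r^2 * 34 mod 43 = 1^2 * 34 = 1*34 = 34
  bit 1 = 0: r = r^2 mod 43 = 34^2 = 38
  bit 2 = 0: r = r^2 mod 43 = 38^2 = 25
  bit 3 = 1: r = r^2 * 34 mod 43 = 25^2 * 34 = 23*34 = 8
  bit 4 = 1: r = r^2 * 34 mod 43 = 8^2 * 34 = 21*34 = 26
  bit 5 = 1: r = r^2 * 34 mod 43 = 26^2 * 34 = 31*34 = 22
  -> A = 22
B = 34^34 mod 43  (bits of 34 = 100010)
  bit 0 = 1: r = r^2 * 34 mod 43 = 1^2 * 34 = 1*34 = 34
  bit 1 = 0: r = r^2 mod 43 = 34^2 = 38
  bit 2 = 0: r = r^2 mod 43 = 38^2 = 25
  bit 3 = 0: r = r^2 mod 43 = 25^2 = 23
  bit 4 = 1: r = r^2 * 34 mod 43 = 23^2 * 34 = 13*34 = 12
  bit 5 = 0: r = r^2 mod 43 = 12^2 = 15
  -> B = 15
s = B^a = 15^39 mod 43  (bits of 39 = 100111)
  bit 0 = 1: r = r^2 * 15 mod 43 = 1^2 * 15 = 1*15 = 15
  bit 1 = 0: r = r^2 mod 43 = 15^2 = 10
  bit 2 = 0: r = r^2 mod 43 = 10^2 = 14
  bit 3 = 1: r = r^2 * 15 mod 43 = 14^2 * 15 = 24*15 = 16
  bit 4 = 1: r = r^2 * 15 mod 43 = 16^2 * 15 = 41*15 = 13
  bit 5 = 1: r = r^2 * 15 mod 43 = 13^2 * 15 = 40*15 = 41
  -> s = B^a = 41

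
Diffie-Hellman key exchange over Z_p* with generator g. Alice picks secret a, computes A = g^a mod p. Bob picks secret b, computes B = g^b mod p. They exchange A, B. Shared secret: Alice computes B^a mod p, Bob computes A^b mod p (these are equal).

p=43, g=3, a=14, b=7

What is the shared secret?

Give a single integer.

Answer: 36

Derivation:
A = 3^14 mod 43  (bits of 14 = 1110)
  bit 0 = 1: r = r^2 * 3 mod 43 = 1^2 * 3 = 1*3 = 3
  bit 1 = 1: r = r^2 * 3 mod 43 = 3^2 * 3 = 9*3 = 27
  bit 2 = 1: r = r^2 * 3 mod 43 = 27^2 * 3 = 41*3 = 37
  bit 3 = 0: r = r^2 mod 43 = 37^2 = 36
  -> A = 36
B = 3^7 mod 43  (bits of 7 = 111)
  bit 0 = 1: r = r^2 * 3 mod 43 = 1^2 * 3 = 1*3 = 3
  bit 1 = 1: r = r^2 * 3 mod 43 = 3^2 * 3 = 9*3 = 27
  bit 2 = 1: r = r^2 * 3 mod 43 = 27^2 * 3 = 41*3 = 37
  -> B = 37
s = B^a = 37^14 mod 43  (bits of 14 = 1110)
  bit 0 = 1: r = r^2 * 37 mod 43 = 1^2 * 37 = 1*37 = 37
  bit 1 = 1: r = r^2 * 37 mod 43 = 37^2 * 37 = 36*37 = 42
  bit 2 = 1: r = r^2 * 37 mod 43 = 42^2 * 37 = 1*37 = 37
  bit 3 = 0: r = r^2 mod 43 = 37^2 = 36
  -> s = B^a = 36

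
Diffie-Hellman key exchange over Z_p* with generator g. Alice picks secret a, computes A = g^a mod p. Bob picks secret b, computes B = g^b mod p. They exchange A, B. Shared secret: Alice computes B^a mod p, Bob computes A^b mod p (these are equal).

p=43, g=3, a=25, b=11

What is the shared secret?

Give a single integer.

Answer: 34

Derivation:
A = 3^25 mod 43  (bits of 25 = 11001)
  bit 0 = 1: r = r^2 * 3 mod 43 = 1^2 * 3 = 1*3 = 3
  bit 1 = 1: r = r^2 * 3 mod 43 = 3^2 * 3 = 9*3 = 27
  bit 2 = 0: r = r^2 mod 43 = 27^2 = 41
  bit 3 = 0: r = r^2 mod 43 = 41^2 = 4
  bit 4 = 1: r = r^2 * 3 mod 43 = 4^2 * 3 = 16*3 = 5
  -> A = 5
B = 3^11 mod 43  (bits of 11 = 1011)
  bit 0 = 1: r = r^2 * 3 mod 43 = 1^2 * 3 = 1*3 = 3
  bit 1 = 0: r = r^2 mod 43 = 3^2 = 9
  bit 2 = 1: r = r^2 * 3 mod 43 = 9^2 * 3 = 38*3 = 28
  bit 3 = 1: r = r^2 * 3 mod 43 = 28^2 * 3 = 10*3 = 30
  -> B = 30
s = B^a = 30^25 mod 43  (bits of 25 = 11001)
  bit 0 = 1: r = r^2 * 30 mod 43 = 1^2 * 30 = 1*30 = 30
  bit 1 = 1: r = r^2 * 30 mod 43 = 30^2 * 30 = 40*30 = 39
  bit 2 = 0: r = r^2 mod 43 = 39^2 = 16
  bit 3 = 0: r = r^2 mod 43 = 16^2 = 41
  bit 4 = 1: r = r^2 * 30 mod 43 = 41^2 * 30 = 4*30 = 34
  -> s = B^a = 34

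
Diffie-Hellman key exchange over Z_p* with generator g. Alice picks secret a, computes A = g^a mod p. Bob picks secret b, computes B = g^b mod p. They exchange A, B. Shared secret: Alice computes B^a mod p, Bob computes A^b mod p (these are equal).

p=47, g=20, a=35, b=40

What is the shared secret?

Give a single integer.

A = 20^35 mod 47  (bits of 35 = 100011)
  bit 0 = 1: r = r^2 * 20 mod 47 = 1^2 * 20 = 1*20 = 20
  bit 1 = 0: r = r^2 mod 47 = 20^2 = 24
  bit 2 = 0: r = r^2 mod 47 = 24^2 = 12
  bit 3 = 0: r = r^2 mod 47 = 12^2 = 3
  bit 4 = 1: r = r^2 * 20 mod 47 = 3^2 * 20 = 9*20 = 39
  bit 5 = 1: r = r^2 * 20 mod 47 = 39^2 * 20 = 17*20 = 11
  -> A = 11
B = 20^40 mod 47  (bits of 40 = 101000)
  bit 0 = 1: r = r^2 * 20 mod 47 = 1^2 * 20 = 1*20 = 20
  bit 1 = 0: r = r^2 mod 47 = 20^2 = 24
  bit 2 = 1: r = r^2 * 20 mod 47 = 24^2 * 20 = 12*20 = 5
  bit 3 = 0: r = r^2 mod 47 = 5^2 = 25
  bit 4 = 0: r = r^2 mod 47 = 25^2 = 14
  bit 5 = 0: r = r^2 mod 47 = 14^2 = 8
  -> B = 8
s = B^a = 8^35 mod 47  (bits of 35 = 100011)
  bit 0 = 1: r = r^2 * 8 mod 47 = 1^2 * 8 = 1*8 = 8
  bit 1 = 0: r = r^2 mod 47 = 8^2 = 17
  bit 2 = 0: r = r^2 mod 47 = 17^2 = 7
  bit 3 = 0: r = r^2 mod 47 = 7^2 = 2
  bit 4 = 1: r = r^2 * 8 mod 47 = 2^2 * 8 = 4*8 = 32
  bit 5 = 1: r = r^2 * 8 mod 47 = 32^2 * 8 = 37*8 = 14
  -> s = B^a = 14

Answer: 14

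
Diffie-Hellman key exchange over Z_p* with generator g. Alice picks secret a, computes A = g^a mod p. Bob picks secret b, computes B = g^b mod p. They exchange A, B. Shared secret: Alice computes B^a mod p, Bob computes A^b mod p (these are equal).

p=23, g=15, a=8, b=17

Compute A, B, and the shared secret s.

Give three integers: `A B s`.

Answer: 4 10 2

Derivation:
A = 15^8 mod 23  (bits of 8 = 1000)
  bit 0 = 1: r = r^2 * 15 mod 23 = 1^2 * 15 = 1*15 = 15
  bit 1 = 0: r = r^2 mod 23 = 15^2 = 18
  bit 2 = 0: r = r^2 mod 23 = 18^2 = 2
  bit 3 = 0: r = r^2 mod 23 = 2^2 = 4
  -> A = 4
B = 15^17 mod 23  (bits of 17 = 10001)
  bit 0 = 1: r = r^2 * 15 mod 23 = 1^2 * 15 = 1*15 = 15
  bit 1 = 0: r = r^2 mod 23 = 15^2 = 18
  bit 2 = 0: r = r^2 mod 23 = 18^2 = 2
  bit 3 = 0: r = r^2 mod 23 = 2^2 = 4
  bit 4 = 1: r = r^2 * 15 mod 23 = 4^2 * 15 = 16*15 = 10
  -> B = 10
s = B^a = 10^8 mod 23  (bits of 8 = 1000)
  bit 0 = 1: r = r^2 * 10 mod 23 = 1^2 * 10 = 1*10 = 10
  bit 1 = 0: r = r^2 mod 23 = 10^2 = 8
  bit 2 = 0: r = r^2 mod 23 = 8^2 = 18
  bit 3 = 0: r = r^2 mod 23 = 18^2 = 2
  -> s = B^a = 2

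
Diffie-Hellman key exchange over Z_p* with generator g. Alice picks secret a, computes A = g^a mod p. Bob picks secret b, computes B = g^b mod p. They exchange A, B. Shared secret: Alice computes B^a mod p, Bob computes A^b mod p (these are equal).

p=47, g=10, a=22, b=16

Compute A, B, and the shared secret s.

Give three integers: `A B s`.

A = 10^22 mod 47  (bits of 22 = 10110)
  bit 0 = 1: r = r^2 * 10 mod 47 = 1^2 * 10 = 1*10 = 10
  bit 1 = 0: r = r^2 mod 47 = 10^2 = 6
  bit 2 = 1: r = r^2 * 10 mod 47 = 6^2 * 10 = 36*10 = 31
  bit 3 = 1: r = r^2 * 10 mod 47 = 31^2 * 10 = 21*10 = 22
  bit 4 = 0: r = r^2 mod 47 = 22^2 = 14
  -> A = 14
B = 10^16 mod 47  (bits of 16 = 10000)
  bit 0 = 1: r = r^2 * 10 mod 47 = 1^2 * 10 = 1*10 = 10
  bit 1 = 0: r = r^2 mod 47 = 10^2 = 6
  bit 2 = 0: r = r^2 mod 47 = 6^2 = 36
  bit 3 = 0: r = r^2 mod 47 = 36^2 = 27
  bit 4 = 0: r = r^2 mod 47 = 27^2 = 24
  -> B = 24
s = B^a = 24^22 mod 47  (bits of 22 = 10110)
  bit 0 = 1: r = r^2 * 24 mod 47 = 1^2 * 24 = 1*24 = 24
  bit 1 = 0: r = r^2 mod 47 = 24^2 = 12
  bit 2 = 1: r = r^2 * 24 mod 47 = 12^2 * 24 = 3*24 = 25
  bit 3 = 1: r = r^2 * 24 mod 47 = 25^2 * 24 = 14*24 = 7
  bit 4 = 0: r = r^2 mod 47 = 7^2 = 2
  -> s = B^a = 2

Answer: 14 24 2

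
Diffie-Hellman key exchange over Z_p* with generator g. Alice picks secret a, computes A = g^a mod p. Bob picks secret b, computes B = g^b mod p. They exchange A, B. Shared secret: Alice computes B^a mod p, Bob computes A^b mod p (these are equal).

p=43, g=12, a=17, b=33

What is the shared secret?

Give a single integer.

Answer: 2

Derivation:
A = 12^17 mod 43  (bits of 17 = 10001)
  bit 0 = 1: r = r^2 * 12 mod 43 = 1^2 * 12 = 1*12 = 12
  bit 1 = 0: r = r^2 mod 43 = 12^2 = 15
  bit 2 = 0: r = r^2 mod 43 = 15^2 = 10
  bit 3 = 0: r = r^2 mod 43 = 10^2 = 14
  bit 4 = 1: r = r^2 * 12 mod 43 = 14^2 * 12 = 24*12 = 30
  -> A = 30
B = 12^33 mod 43  (bits of 33 = 100001)
  bit 0 = 1: r = r^2 * 12 mod 43 = 1^2 * 12 = 1*12 = 12
  bit 1 = 0: r = r^2 mod 43 = 12^2 = 15
  bit 2 = 0: r = r^2 mod 43 = 15^2 = 10
  bit 3 = 0: r = r^2 mod 43 = 10^2 = 14
  bit 4 = 0: r = r^2 mod 43 = 14^2 = 24
  bit 5 = 1: r = r^2 * 12 mod 43 = 24^2 * 12 = 17*12 = 32
  -> B = 32
s = B^a = 32^17 mod 43  (bits of 17 = 10001)
  bit 0 = 1: r = r^2 * 32 mod 43 = 1^2 * 32 = 1*32 = 32
  bit 1 = 0: r = r^2 mod 43 = 32^2 = 35
  bit 2 = 0: r = r^2 mod 43 = 35^2 = 21
  bit 3 = 0: r = r^2 mod 43 = 21^2 = 11
  bit 4 = 1: r = r^2 * 32 mod 43 = 11^2 * 32 = 35*32 = 2
  -> s = B^a = 2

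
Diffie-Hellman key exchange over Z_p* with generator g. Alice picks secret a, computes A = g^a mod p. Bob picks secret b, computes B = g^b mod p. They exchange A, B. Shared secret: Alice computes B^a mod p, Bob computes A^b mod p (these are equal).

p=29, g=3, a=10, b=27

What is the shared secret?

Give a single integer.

Answer: 6

Derivation:
A = 3^10 mod 29  (bits of 10 = 1010)
  bit 0 = 1: r = r^2 * 3 mod 29 = 1^2 * 3 = 1*3 = 3
  bit 1 = 0: r = r^2 mod 29 = 3^2 = 9
  bit 2 = 1: r = r^2 * 3 mod 29 = 9^2 * 3 = 23*3 = 11
  bit 3 = 0: r = r^2 mod 29 = 11^2 = 5
  -> A = 5
B = 3^27 mod 29  (bits of 27 = 11011)
  bit 0 = 1: r = r^2 * 3 mod 29 = 1^2 * 3 = 1*3 = 3
  bit 1 = 1: r = r^2 * 3 mod 29 = 3^2 * 3 = 9*3 = 27
  bit 2 = 0: r = r^2 mod 29 = 27^2 = 4
  bit 3 = 1: r = r^2 * 3 mod 29 = 4^2 * 3 = 16*3 = 19
  bit 4 = 1: r = r^2 * 3 mod 29 = 19^2 * 3 = 13*3 = 10
  -> B = 10
s = B^a = 10^10 mod 29  (bits of 10 = 1010)
  bit 0 = 1: r = r^2 * 10 mod 29 = 1^2 * 10 = 1*10 = 10
  bit 1 = 0: r = r^2 mod 29 = 10^2 = 13
  bit 2 = 1: r = r^2 * 10 mod 29 = 13^2 * 10 = 24*10 = 8
  bit 3 = 0: r = r^2 mod 29 = 8^2 = 6
  -> s = B^a = 6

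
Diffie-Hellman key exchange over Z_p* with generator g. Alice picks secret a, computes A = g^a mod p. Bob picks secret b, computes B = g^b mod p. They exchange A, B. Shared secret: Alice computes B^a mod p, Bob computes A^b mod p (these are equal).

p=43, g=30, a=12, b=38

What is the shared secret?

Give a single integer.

Answer: 35

Derivation:
A = 30^12 mod 43  (bits of 12 = 1100)
  bit 0 = 1: r = r^2 * 30 mod 43 = 1^2 * 30 = 1*30 = 30
  bit 1 = 1: r = r^2 * 30 mod 43 = 30^2 * 30 = 40*30 = 39
  bit 2 = 0: r = r^2 mod 43 = 39^2 = 16
  bit 3 = 0: r = r^2 mod 43 = 16^2 = 41
  -> A = 41
B = 30^38 mod 43  (bits of 38 = 100110)
  bit 0 = 1: r = r^2 * 30 mod 43 = 1^2 * 30 = 1*30 = 30
  bit 1 = 0: r = r^2 mod 43 = 30^2 = 40
  bit 2 = 0: r = r^2 mod 43 = 40^2 = 9
  bit 3 = 1: r = r^2 * 30 mod 43 = 9^2 * 30 = 38*30 = 22
  bit 4 = 1: r = r^2 * 30 mod 43 = 22^2 * 30 = 11*30 = 29
  bit 5 = 0: r = r^2 mod 43 = 29^2 = 24
  -> B = 24
s = B^a = 24^12 mod 43  (bits of 12 = 1100)
  bit 0 = 1: r = r^2 * 24 mod 43 = 1^2 * 24 = 1*24 = 24
  bit 1 = 1: r = r^2 * 24 mod 43 = 24^2 * 24 = 17*24 = 21
  bit 2 = 0: r = r^2 mod 43 = 21^2 = 11
  bit 3 = 0: r = r^2 mod 43 = 11^2 = 35
  -> s = B^a = 35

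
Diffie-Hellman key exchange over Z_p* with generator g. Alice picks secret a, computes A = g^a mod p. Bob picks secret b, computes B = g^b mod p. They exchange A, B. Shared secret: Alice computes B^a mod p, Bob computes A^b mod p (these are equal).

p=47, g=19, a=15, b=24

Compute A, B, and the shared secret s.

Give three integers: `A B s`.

A = 19^15 mod 47  (bits of 15 = 1111)
  bit 0 = 1: r = r^2 * 19 mod 47 = 1^2 * 19 = 1*19 = 19
  bit 1 = 1: r = r^2 * 19 mod 47 = 19^2 * 19 = 32*19 = 44
  bit 2 = 1: r = r^2 * 19 mod 47 = 44^2 * 19 = 9*19 = 30
  bit 3 = 1: r = r^2 * 19 mod 47 = 30^2 * 19 = 7*19 = 39
  -> A = 39
B = 19^24 mod 47  (bits of 24 = 11000)
  bit 0 = 1: r = r^2 * 19 mod 47 = 1^2 * 19 = 1*19 = 19
  bit 1 = 1: r = r^2 * 19 mod 47 = 19^2 * 19 = 32*19 = 44
  bit 2 = 0: r = r^2 mod 47 = 44^2 = 9
  bit 3 = 0: r = r^2 mod 47 = 9^2 = 34
  bit 4 = 0: r = r^2 mod 47 = 34^2 = 28
  -> B = 28
s = B^a = 28^15 mod 47  (bits of 15 = 1111)
  bit 0 = 1: r = r^2 * 28 mod 47 = 1^2 * 28 = 1*28 = 28
  bit 1 = 1: r = r^2 * 28 mod 47 = 28^2 * 28 = 32*28 = 3
  bit 2 = 1: r = r^2 * 28 mod 47 = 3^2 * 28 = 9*28 = 17
  bit 3 = 1: r = r^2 * 28 mod 47 = 17^2 * 28 = 7*28 = 8
  -> s = B^a = 8

Answer: 39 28 8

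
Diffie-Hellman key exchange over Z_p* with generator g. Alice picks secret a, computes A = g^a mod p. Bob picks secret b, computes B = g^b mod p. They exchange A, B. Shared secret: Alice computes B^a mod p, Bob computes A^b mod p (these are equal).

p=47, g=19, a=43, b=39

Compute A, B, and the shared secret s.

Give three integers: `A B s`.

Answer: 31 11 22

Derivation:
A = 19^43 mod 47  (bits of 43 = 101011)
  bit 0 = 1: r = r^2 * 19 mod 47 = 1^2 * 19 = 1*19 = 19
  bit 1 = 0: r = r^2 mod 47 = 19^2 = 32
  bit 2 = 1: r = r^2 * 19 mod 47 = 32^2 * 19 = 37*19 = 45
  bit 3 = 0: r = r^2 mod 47 = 45^2 = 4
  bit 4 = 1: r = r^2 * 19 mod 47 = 4^2 * 19 = 16*19 = 22
  bit 5 = 1: r = r^2 * 19 mod 47 = 22^2 * 19 = 14*19 = 31
  -> A = 31
B = 19^39 mod 47  (bits of 39 = 100111)
  bit 0 = 1: r = r^2 * 19 mod 47 = 1^2 * 19 = 1*19 = 19
  bit 1 = 0: r = r^2 mod 47 = 19^2 = 32
  bit 2 = 0: r = r^2 mod 47 = 32^2 = 37
  bit 3 = 1: r = r^2 * 19 mod 47 = 37^2 * 19 = 6*19 = 20
  bit 4 = 1: r = r^2 * 19 mod 47 = 20^2 * 19 = 24*19 = 33
  bit 5 = 1: r = r^2 * 19 mod 47 = 33^2 * 19 = 8*19 = 11
  -> B = 11
s = B^a = 11^43 mod 47  (bits of 43 = 101011)
  bit 0 = 1: r = r^2 * 11 mod 47 = 1^2 * 11 = 1*11 = 11
  bit 1 = 0: r = r^2 mod 47 = 11^2 = 27
  bit 2 = 1: r = r^2 * 11 mod 47 = 27^2 * 11 = 24*11 = 29
  bit 3 = 0: r = r^2 mod 47 = 29^2 = 42
  bit 4 = 1: r = r^2 * 11 mod 47 = 42^2 * 11 = 25*11 = 40
  bit 5 = 1: r = r^2 * 11 mod 47 = 40^2 * 11 = 2*11 = 22
  -> s = B^a = 22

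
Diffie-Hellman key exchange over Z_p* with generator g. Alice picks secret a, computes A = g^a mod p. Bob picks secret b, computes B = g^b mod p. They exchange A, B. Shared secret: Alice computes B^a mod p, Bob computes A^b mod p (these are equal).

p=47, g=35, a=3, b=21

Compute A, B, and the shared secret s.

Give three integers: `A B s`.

Answer: 11 31 40

Derivation:
A = 35^3 mod 47  (bits of 3 = 11)
  bit 0 = 1: r = r^2 * 35 mod 47 = 1^2 * 35 = 1*35 = 35
  bit 1 = 1: r = r^2 * 35 mod 47 = 35^2 * 35 = 3*35 = 11
  -> A = 11
B = 35^21 mod 47  (bits of 21 = 10101)
  bit 0 = 1: r = r^2 * 35 mod 47 = 1^2 * 35 = 1*35 = 35
  bit 1 = 0: r = r^2 mod 47 = 35^2 = 3
  bit 2 = 1: r = r^2 * 35 mod 47 = 3^2 * 35 = 9*35 = 33
  bit 3 = 0: r = r^2 mod 47 = 33^2 = 8
  bit 4 = 1: r = r^2 * 35 mod 47 = 8^2 * 35 = 17*35 = 31
  -> B = 31
s = B^a = 31^3 mod 47  (bits of 3 = 11)
  bit 0 = 1: r = r^2 * 31 mod 47 = 1^2 * 31 = 1*31 = 31
  bit 1 = 1: r = r^2 * 31 mod 47 = 31^2 * 31 = 21*31 = 40
  -> s = B^a = 40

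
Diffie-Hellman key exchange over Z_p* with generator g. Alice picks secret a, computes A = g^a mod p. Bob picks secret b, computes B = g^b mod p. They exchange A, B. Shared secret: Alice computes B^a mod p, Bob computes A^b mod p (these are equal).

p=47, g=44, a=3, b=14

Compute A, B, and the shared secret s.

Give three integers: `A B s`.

A = 44^3 mod 47  (bits of 3 = 11)
  bit 0 = 1: r = r^2 * 44 mod 47 = 1^2 * 44 = 1*44 = 44
  bit 1 = 1: r = r^2 * 44 mod 47 = 44^2 * 44 = 9*44 = 20
  -> A = 20
B = 44^14 mod 47  (bits of 14 = 1110)
  bit 0 = 1: r = r^2 * 44 mod 47 = 1^2 * 44 = 1*44 = 44
  bit 1 = 1: r = r^2 * 44 mod 47 = 44^2 * 44 = 9*44 = 20
  bit 2 = 1: r = r^2 * 44 mod 47 = 20^2 * 44 = 24*44 = 22
  bit 3 = 0: r = r^2 mod 47 = 22^2 = 14
  -> B = 14
s = B^a = 14^3 mod 47  (bits of 3 = 11)
  bit 0 = 1: r = r^2 * 14 mod 47 = 1^2 * 14 = 1*14 = 14
  bit 1 = 1: r = r^2 * 14 mod 47 = 14^2 * 14 = 8*14 = 18
  -> s = B^a = 18

Answer: 20 14 18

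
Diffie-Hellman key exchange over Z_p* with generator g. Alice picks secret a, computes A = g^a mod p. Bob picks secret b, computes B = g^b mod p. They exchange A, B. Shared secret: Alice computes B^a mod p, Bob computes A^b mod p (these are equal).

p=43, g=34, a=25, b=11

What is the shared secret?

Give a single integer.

A = 34^25 mod 43  (bits of 25 = 11001)
  bit 0 = 1: r = r^2 * 34 mod 43 = 1^2 * 34 = 1*34 = 34
  bit 1 = 1: r = r^2 * 34 mod 43 = 34^2 * 34 = 38*34 = 2
  bit 2 = 0: r = r^2 mod 43 = 2^2 = 4
  bit 3 = 0: r = r^2 mod 43 = 4^2 = 16
  bit 4 = 1: r = r^2 * 34 mod 43 = 16^2 * 34 = 41*34 = 18
  -> A = 18
B = 34^11 mod 43  (bits of 11 = 1011)
  bit 0 = 1: r = r^2 * 34 mod 43 = 1^2 * 34 = 1*34 = 34
  bit 1 = 0: r = r^2 mod 43 = 34^2 = 38
  bit 2 = 1: r = r^2 * 34 mod 43 = 38^2 * 34 = 25*34 = 33
  bit 3 = 1: r = r^2 * 34 mod 43 = 33^2 * 34 = 14*34 = 3
  -> B = 3
s = B^a = 3^25 mod 43  (bits of 25 = 11001)
  bit 0 = 1: r = r^2 * 3 mod 43 = 1^2 * 3 = 1*3 = 3
  bit 1 = 1: r = r^2 * 3 mod 43 = 3^2 * 3 = 9*3 = 27
  bit 2 = 0: r = r^2 mod 43 = 27^2 = 41
  bit 3 = 0: r = r^2 mod 43 = 41^2 = 4
  bit 4 = 1: r = r^2 * 3 mod 43 = 4^2 * 3 = 16*3 = 5
  -> s = B^a = 5

Answer: 5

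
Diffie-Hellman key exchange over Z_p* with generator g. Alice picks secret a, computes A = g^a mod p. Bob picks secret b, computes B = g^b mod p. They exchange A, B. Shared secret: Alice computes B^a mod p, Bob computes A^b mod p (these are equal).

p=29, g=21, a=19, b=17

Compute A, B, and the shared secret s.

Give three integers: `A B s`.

Answer: 27 19 8

Derivation:
A = 21^19 mod 29  (bits of 19 = 10011)
  bit 0 = 1: r = r^2 * 21 mod 29 = 1^2 * 21 = 1*21 = 21
  bit 1 = 0: r = r^2 mod 29 = 21^2 = 6
  bit 2 = 0: r = r^2 mod 29 = 6^2 = 7
  bit 3 = 1: r = r^2 * 21 mod 29 = 7^2 * 21 = 20*21 = 14
  bit 4 = 1: r = r^2 * 21 mod 29 = 14^2 * 21 = 22*21 = 27
  -> A = 27
B = 21^17 mod 29  (bits of 17 = 10001)
  bit 0 = 1: r = r^2 * 21 mod 29 = 1^2 * 21 = 1*21 = 21
  bit 1 = 0: r = r^2 mod 29 = 21^2 = 6
  bit 2 = 0: r = r^2 mod 29 = 6^2 = 7
  bit 3 = 0: r = r^2 mod 29 = 7^2 = 20
  bit 4 = 1: r = r^2 * 21 mod 29 = 20^2 * 21 = 23*21 = 19
  -> B = 19
s = B^a = 19^19 mod 29  (bits of 19 = 10011)
  bit 0 = 1: r = r^2 * 19 mod 29 = 1^2 * 19 = 1*19 = 19
  bit 1 = 0: r = r^2 mod 29 = 19^2 = 13
  bit 2 = 0: r = r^2 mod 29 = 13^2 = 24
  bit 3 = 1: r = r^2 * 19 mod 29 = 24^2 * 19 = 25*19 = 11
  bit 4 = 1: r = r^2 * 19 mod 29 = 11^2 * 19 = 5*19 = 8
  -> s = B^a = 8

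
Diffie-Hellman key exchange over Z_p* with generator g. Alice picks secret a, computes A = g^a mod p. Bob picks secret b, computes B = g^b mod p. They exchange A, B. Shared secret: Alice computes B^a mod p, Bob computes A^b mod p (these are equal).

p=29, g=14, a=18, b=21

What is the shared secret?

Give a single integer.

Answer: 28

Derivation:
A = 14^18 mod 29  (bits of 18 = 10010)
  bit 0 = 1: r = r^2 * 14 mod 29 = 1^2 * 14 = 1*14 = 14
  bit 1 = 0: r = r^2 mod 29 = 14^2 = 22
  bit 2 = 0: r = r^2 mod 29 = 22^2 = 20
  bit 3 = 1: r = r^2 * 14 mod 29 = 20^2 * 14 = 23*14 = 3
  bit 4 = 0: r = r^2 mod 29 = 3^2 = 9
  -> A = 9
B = 14^21 mod 29  (bits of 21 = 10101)
  bit 0 = 1: r = r^2 * 14 mod 29 = 1^2 * 14 = 1*14 = 14
  bit 1 = 0: r = r^2 mod 29 = 14^2 = 22
  bit 2 = 1: r = r^2 * 14 mod 29 = 22^2 * 14 = 20*14 = 19
  bit 3 = 0: r = r^2 mod 29 = 19^2 = 13
  bit 4 = 1: r = r^2 * 14 mod 29 = 13^2 * 14 = 24*14 = 17
  -> B = 17
s = B^a = 17^18 mod 29  (bits of 18 = 10010)
  bit 0 = 1: r = r^2 * 17 mod 29 = 1^2 * 17 = 1*17 = 17
  bit 1 = 0: r = r^2 mod 29 = 17^2 = 28
  bit 2 = 0: r = r^2 mod 29 = 28^2 = 1
  bit 3 = 1: r = r^2 * 17 mod 29 = 1^2 * 17 = 1*17 = 17
  bit 4 = 0: r = r^2 mod 29 = 17^2 = 28
  -> s = B^a = 28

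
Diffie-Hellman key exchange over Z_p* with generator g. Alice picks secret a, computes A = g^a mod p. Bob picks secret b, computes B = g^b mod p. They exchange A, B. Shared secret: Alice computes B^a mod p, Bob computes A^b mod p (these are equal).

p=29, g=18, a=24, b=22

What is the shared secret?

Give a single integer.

A = 18^24 mod 29  (bits of 24 = 11000)
  bit 0 = 1: r = r^2 * 18 mod 29 = 1^2 * 18 = 1*18 = 18
  bit 1 = 1: r = r^2 * 18 mod 29 = 18^2 * 18 = 5*18 = 3
  bit 2 = 0: r = r^2 mod 29 = 3^2 = 9
  bit 3 = 0: r = r^2 mod 29 = 9^2 = 23
  bit 4 = 0: r = r^2 mod 29 = 23^2 = 7
  -> A = 7
B = 18^22 mod 29  (bits of 22 = 10110)
  bit 0 = 1: r = r^2 * 18 mod 29 = 1^2 * 18 = 1*18 = 18
  bit 1 = 0: r = r^2 mod 29 = 18^2 = 5
  bit 2 = 1: r = r^2 * 18 mod 29 = 5^2 * 18 = 25*18 = 15
  bit 3 = 1: r = r^2 * 18 mod 29 = 15^2 * 18 = 22*18 = 19
  bit 4 = 0: r = r^2 mod 29 = 19^2 = 13
  -> B = 13
s = B^a = 13^24 mod 29  (bits of 24 = 11000)
  bit 0 = 1: r = r^2 * 13 mod 29 = 1^2 * 13 = 1*13 = 13
  bit 1 = 1: r = r^2 * 13 mod 29 = 13^2 * 13 = 24*13 = 22
  bit 2 = 0: r = r^2 mod 29 = 22^2 = 20
  bit 3 = 0: r = r^2 mod 29 = 20^2 = 23
  bit 4 = 0: r = r^2 mod 29 = 23^2 = 7
  -> s = B^a = 7

Answer: 7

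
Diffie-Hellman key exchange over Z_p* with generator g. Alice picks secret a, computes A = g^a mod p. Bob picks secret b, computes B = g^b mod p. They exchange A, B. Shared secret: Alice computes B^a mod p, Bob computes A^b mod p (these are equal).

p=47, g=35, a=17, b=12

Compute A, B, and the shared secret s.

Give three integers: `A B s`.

A = 35^17 mod 47  (bits of 17 = 10001)
  bit 0 = 1: r = r^2 * 35 mod 47 = 1^2 * 35 = 1*35 = 35
  bit 1 = 0: r = r^2 mod 47 = 35^2 = 3
  bit 2 = 0: r = r^2 mod 47 = 3^2 = 9
  bit 3 = 0: r = r^2 mod 47 = 9^2 = 34
  bit 4 = 1: r = r^2 * 35 mod 47 = 34^2 * 35 = 28*35 = 40
  -> A = 40
B = 35^12 mod 47  (bits of 12 = 1100)
  bit 0 = 1: r = r^2 * 35 mod 47 = 1^2 * 35 = 1*35 = 35
  bit 1 = 1: r = r^2 * 35 mod 47 = 35^2 * 35 = 3*35 = 11
  bit 2 = 0: r = r^2 mod 47 = 11^2 = 27
  bit 3 = 0: r = r^2 mod 47 = 27^2 = 24
  -> B = 24
s = B^a = 24^17 mod 47  (bits of 17 = 10001)
  bit 0 = 1: r = r^2 * 24 mod 47 = 1^2 * 24 = 1*24 = 24
  bit 1 = 0: r = r^2 mod 47 = 24^2 = 12
  bit 2 = 0: r = r^2 mod 47 = 12^2 = 3
  bit 3 = 0: r = r^2 mod 47 = 3^2 = 9
  bit 4 = 1: r = r^2 * 24 mod 47 = 9^2 * 24 = 34*24 = 17
  -> s = B^a = 17

Answer: 40 24 17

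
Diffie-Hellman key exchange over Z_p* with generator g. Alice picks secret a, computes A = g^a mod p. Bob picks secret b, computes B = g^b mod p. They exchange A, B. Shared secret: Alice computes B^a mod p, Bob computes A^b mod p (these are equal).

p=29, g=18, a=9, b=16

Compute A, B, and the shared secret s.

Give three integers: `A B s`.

A = 18^9 mod 29  (bits of 9 = 1001)
  bit 0 = 1: r = r^2 * 18 mod 29 = 1^2 * 18 = 1*18 = 18
  bit 1 = 0: r = r^2 mod 29 = 18^2 = 5
  bit 2 = 0: r = r^2 mod 29 = 5^2 = 25
  bit 3 = 1: r = r^2 * 18 mod 29 = 25^2 * 18 = 16*18 = 27
  -> A = 27
B = 18^16 mod 29  (bits of 16 = 10000)
  bit 0 = 1: r = r^2 * 18 mod 29 = 1^2 * 18 = 1*18 = 18
  bit 1 = 0: r = r^2 mod 29 = 18^2 = 5
  bit 2 = 0: r = r^2 mod 29 = 5^2 = 25
  bit 3 = 0: r = r^2 mod 29 = 25^2 = 16
  bit 4 = 0: r = r^2 mod 29 = 16^2 = 24
  -> B = 24
s = B^a = 24^9 mod 29  (bits of 9 = 1001)
  bit 0 = 1: r = r^2 * 24 mod 29 = 1^2 * 24 = 1*24 = 24
  bit 1 = 0: r = r^2 mod 29 = 24^2 = 25
  bit 2 = 0: r = r^2 mod 29 = 25^2 = 16
  bit 3 = 1: r = r^2 * 24 mod 29 = 16^2 * 24 = 24*24 = 25
  -> s = B^a = 25

Answer: 27 24 25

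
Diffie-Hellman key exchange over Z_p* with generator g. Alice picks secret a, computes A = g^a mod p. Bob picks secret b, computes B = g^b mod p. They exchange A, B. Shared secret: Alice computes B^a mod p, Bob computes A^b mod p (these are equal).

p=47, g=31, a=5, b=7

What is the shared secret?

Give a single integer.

A = 31^5 mod 47  (bits of 5 = 101)
  bit 0 = 1: r = r^2 * 31 mod 47 = 1^2 * 31 = 1*31 = 31
  bit 1 = 0: r = r^2 mod 47 = 31^2 = 21
  bit 2 = 1: r = r^2 * 31 mod 47 = 21^2 * 31 = 18*31 = 41
  -> A = 41
B = 31^7 mod 47  (bits of 7 = 111)
  bit 0 = 1: r = r^2 * 31 mod 47 = 1^2 * 31 = 1*31 = 31
  bit 1 = 1: r = r^2 * 31 mod 47 = 31^2 * 31 = 21*31 = 40
  bit 2 = 1: r = r^2 * 31 mod 47 = 40^2 * 31 = 2*31 = 15
  -> B = 15
s = B^a = 15^5 mod 47  (bits of 5 = 101)
  bit 0 = 1: r = r^2 * 15 mod 47 = 1^2 * 15 = 1*15 = 15
  bit 1 = 0: r = r^2 mod 47 = 15^2 = 37
  bit 2 = 1: r = r^2 * 15 mod 47 = 37^2 * 15 = 6*15 = 43
  -> s = B^a = 43

Answer: 43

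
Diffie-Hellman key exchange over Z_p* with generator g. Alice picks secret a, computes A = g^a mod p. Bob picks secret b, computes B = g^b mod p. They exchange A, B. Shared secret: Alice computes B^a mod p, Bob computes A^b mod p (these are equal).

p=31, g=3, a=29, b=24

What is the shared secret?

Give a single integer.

Answer: 16

Derivation:
A = 3^29 mod 31  (bits of 29 = 11101)
  bit 0 = 1: r = r^2 * 3 mod 31 = 1^2 * 3 = 1*3 = 3
  bit 1 = 1: r = r^2 * 3 mod 31 = 3^2 * 3 = 9*3 = 27
  bit 2 = 1: r = r^2 * 3 mod 31 = 27^2 * 3 = 16*3 = 17
  bit 3 = 0: r = r^2 mod 31 = 17^2 = 10
  bit 4 = 1: r = r^2 * 3 mod 31 = 10^2 * 3 = 7*3 = 21
  -> A = 21
B = 3^24 mod 31  (bits of 24 = 11000)
  bit 0 = 1: r = r^2 * 3 mod 31 = 1^2 * 3 = 1*3 = 3
  bit 1 = 1: r = r^2 * 3 mod 31 = 3^2 * 3 = 9*3 = 27
  bit 2 = 0: r = r^2 mod 31 = 27^2 = 16
  bit 3 = 0: r = r^2 mod 31 = 16^2 = 8
  bit 4 = 0: r = r^2 mod 31 = 8^2 = 2
  -> B = 2
s = B^a = 2^29 mod 31  (bits of 29 = 11101)
  bit 0 = 1: r = r^2 * 2 mod 31 = 1^2 * 2 = 1*2 = 2
  bit 1 = 1: r = r^2 * 2 mod 31 = 2^2 * 2 = 4*2 = 8
  bit 2 = 1: r = r^2 * 2 mod 31 = 8^2 * 2 = 2*2 = 4
  bit 3 = 0: r = r^2 mod 31 = 4^2 = 16
  bit 4 = 1: r = r^2 * 2 mod 31 = 16^2 * 2 = 8*2 = 16
  -> s = B^a = 16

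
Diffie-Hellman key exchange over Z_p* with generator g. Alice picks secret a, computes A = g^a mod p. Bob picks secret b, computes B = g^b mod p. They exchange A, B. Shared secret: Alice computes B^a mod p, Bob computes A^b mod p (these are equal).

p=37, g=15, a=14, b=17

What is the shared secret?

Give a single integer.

Answer: 28

Derivation:
A = 15^14 mod 37  (bits of 14 = 1110)
  bit 0 = 1: r = r^2 * 15 mod 37 = 1^2 * 15 = 1*15 = 15
  bit 1 = 1: r = r^2 * 15 mod 37 = 15^2 * 15 = 3*15 = 8
  bit 2 = 1: r = r^2 * 15 mod 37 = 8^2 * 15 = 27*15 = 35
  bit 3 = 0: r = r^2 mod 37 = 35^2 = 4
  -> A = 4
B = 15^17 mod 37  (bits of 17 = 10001)
  bit 0 = 1: r = r^2 * 15 mod 37 = 1^2 * 15 = 1*15 = 15
  bit 1 = 0: r = r^2 mod 37 = 15^2 = 3
  bit 2 = 0: r = r^2 mod 37 = 3^2 = 9
  bit 3 = 0: r = r^2 mod 37 = 9^2 = 7
  bit 4 = 1: r = r^2 * 15 mod 37 = 7^2 * 15 = 12*15 = 32
  -> B = 32
s = B^a = 32^14 mod 37  (bits of 14 = 1110)
  bit 0 = 1: r = r^2 * 32 mod 37 = 1^2 * 32 = 1*32 = 32
  bit 1 = 1: r = r^2 * 32 mod 37 = 32^2 * 32 = 25*32 = 23
  bit 2 = 1: r = r^2 * 32 mod 37 = 23^2 * 32 = 11*32 = 19
  bit 3 = 0: r = r^2 mod 37 = 19^2 = 28
  -> s = B^a = 28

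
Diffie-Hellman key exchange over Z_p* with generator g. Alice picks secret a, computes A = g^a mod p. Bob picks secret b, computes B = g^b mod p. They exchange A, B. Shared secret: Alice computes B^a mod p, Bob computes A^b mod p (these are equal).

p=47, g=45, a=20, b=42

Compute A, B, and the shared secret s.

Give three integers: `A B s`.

A = 45^20 mod 47  (bits of 20 = 10100)
  bit 0 = 1: r = r^2 * 45 mod 47 = 1^2 * 45 = 1*45 = 45
  bit 1 = 0: r = r^2 mod 47 = 45^2 = 4
  bit 2 = 1: r = r^2 * 45 mod 47 = 4^2 * 45 = 16*45 = 15
  bit 3 = 0: r = r^2 mod 47 = 15^2 = 37
  bit 4 = 0: r = r^2 mod 47 = 37^2 = 6
  -> A = 6
B = 45^42 mod 47  (bits of 42 = 101010)
  bit 0 = 1: r = r^2 * 45 mod 47 = 1^2 * 45 = 1*45 = 45
  bit 1 = 0: r = r^2 mod 47 = 45^2 = 4
  bit 2 = 1: r = r^2 * 45 mod 47 = 4^2 * 45 = 16*45 = 15
  bit 3 = 0: r = r^2 mod 47 = 15^2 = 37
  bit 4 = 1: r = r^2 * 45 mod 47 = 37^2 * 45 = 6*45 = 35
  bit 5 = 0: r = r^2 mod 47 = 35^2 = 3
  -> B = 3
s = B^a = 3^20 mod 47  (bits of 20 = 10100)
  bit 0 = 1: r = r^2 * 3 mod 47 = 1^2 * 3 = 1*3 = 3
  bit 1 = 0: r = r^2 mod 47 = 3^2 = 9
  bit 2 = 1: r = r^2 * 3 mod 47 = 9^2 * 3 = 34*3 = 8
  bit 3 = 0: r = r^2 mod 47 = 8^2 = 17
  bit 4 = 0: r = r^2 mod 47 = 17^2 = 7
  -> s = B^a = 7

Answer: 6 3 7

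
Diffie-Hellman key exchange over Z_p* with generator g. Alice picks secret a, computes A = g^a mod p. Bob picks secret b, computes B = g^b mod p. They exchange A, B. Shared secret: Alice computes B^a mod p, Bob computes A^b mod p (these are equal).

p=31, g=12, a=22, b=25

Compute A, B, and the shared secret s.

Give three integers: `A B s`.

Answer: 7 6 25

Derivation:
A = 12^22 mod 31  (bits of 22 = 10110)
  bit 0 = 1: r = r^2 * 12 mod 31 = 1^2 * 12 = 1*12 = 12
  bit 1 = 0: r = r^2 mod 31 = 12^2 = 20
  bit 2 = 1: r = r^2 * 12 mod 31 = 20^2 * 12 = 28*12 = 26
  bit 3 = 1: r = r^2 * 12 mod 31 = 26^2 * 12 = 25*12 = 21
  bit 4 = 0: r = r^2 mod 31 = 21^2 = 7
  -> A = 7
B = 12^25 mod 31  (bits of 25 = 11001)
  bit 0 = 1: r = r^2 * 12 mod 31 = 1^2 * 12 = 1*12 = 12
  bit 1 = 1: r = r^2 * 12 mod 31 = 12^2 * 12 = 20*12 = 23
  bit 2 = 0: r = r^2 mod 31 = 23^2 = 2
  bit 3 = 0: r = r^2 mod 31 = 2^2 = 4
  bit 4 = 1: r = r^2 * 12 mod 31 = 4^2 * 12 = 16*12 = 6
  -> B = 6
s = B^a = 6^22 mod 31  (bits of 22 = 10110)
  bit 0 = 1: r = r^2 * 6 mod 31 = 1^2 * 6 = 1*6 = 6
  bit 1 = 0: r = r^2 mod 31 = 6^2 = 5
  bit 2 = 1: r = r^2 * 6 mod 31 = 5^2 * 6 = 25*6 = 26
  bit 3 = 1: r = r^2 * 6 mod 31 = 26^2 * 6 = 25*6 = 26
  bit 4 = 0: r = r^2 mod 31 = 26^2 = 25
  -> s = B^a = 25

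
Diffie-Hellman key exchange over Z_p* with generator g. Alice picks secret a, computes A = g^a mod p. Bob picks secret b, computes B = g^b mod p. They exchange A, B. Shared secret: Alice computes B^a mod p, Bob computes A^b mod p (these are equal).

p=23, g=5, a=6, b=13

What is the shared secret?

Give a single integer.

Answer: 18

Derivation:
A = 5^6 mod 23  (bits of 6 = 110)
  bit 0 = 1: r = r^2 * 5 mod 23 = 1^2 * 5 = 1*5 = 5
  bit 1 = 1: r = r^2 * 5 mod 23 = 5^2 * 5 = 2*5 = 10
  bit 2 = 0: r = r^2 mod 23 = 10^2 = 8
  -> A = 8
B = 5^13 mod 23  (bits of 13 = 1101)
  bit 0 = 1: r = r^2 * 5 mod 23 = 1^2 * 5 = 1*5 = 5
  bit 1 = 1: r = r^2 * 5 mod 23 = 5^2 * 5 = 2*5 = 10
  bit 2 = 0: r = r^2 mod 23 = 10^2 = 8
  bit 3 = 1: r = r^2 * 5 mod 23 = 8^2 * 5 = 18*5 = 21
  -> B = 21
s = B^a = 21^6 mod 23  (bits of 6 = 110)
  bit 0 = 1: r = r^2 * 21 mod 23 = 1^2 * 21 = 1*21 = 21
  bit 1 = 1: r = r^2 * 21 mod 23 = 21^2 * 21 = 4*21 = 15
  bit 2 = 0: r = r^2 mod 23 = 15^2 = 18
  -> s = B^a = 18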